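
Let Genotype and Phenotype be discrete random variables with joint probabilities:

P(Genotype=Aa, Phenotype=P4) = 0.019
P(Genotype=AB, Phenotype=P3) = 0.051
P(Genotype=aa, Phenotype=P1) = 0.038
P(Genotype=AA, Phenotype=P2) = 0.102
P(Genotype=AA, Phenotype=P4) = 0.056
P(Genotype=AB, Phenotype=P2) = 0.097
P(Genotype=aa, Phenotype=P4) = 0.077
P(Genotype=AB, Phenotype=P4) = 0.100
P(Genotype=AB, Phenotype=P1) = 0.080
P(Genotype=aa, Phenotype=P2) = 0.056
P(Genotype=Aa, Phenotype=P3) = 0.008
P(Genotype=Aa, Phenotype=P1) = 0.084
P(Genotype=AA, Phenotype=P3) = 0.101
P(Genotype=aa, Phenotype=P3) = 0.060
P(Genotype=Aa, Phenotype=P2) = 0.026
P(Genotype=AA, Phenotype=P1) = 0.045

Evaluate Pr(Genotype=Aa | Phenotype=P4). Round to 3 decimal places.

P(Phenotype=P4) = 0.056 + 0.019 + 0.077 + 0.100 = 0.252.
P(Genotype=Aa | Phenotype=P4) = 0.019/0.252 = 0.075.

0.075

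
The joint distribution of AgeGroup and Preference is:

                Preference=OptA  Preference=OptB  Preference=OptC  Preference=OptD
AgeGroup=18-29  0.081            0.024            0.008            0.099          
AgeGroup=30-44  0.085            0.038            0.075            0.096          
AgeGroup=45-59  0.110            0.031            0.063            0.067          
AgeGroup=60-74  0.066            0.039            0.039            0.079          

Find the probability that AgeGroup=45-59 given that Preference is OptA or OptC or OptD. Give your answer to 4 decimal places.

P(Preference=OptA) = 0.081 + 0.085 + 0.110 + 0.066 = 0.342.
P(Preference=OptC) = 0.008 + 0.075 + 0.063 + 0.039 = 0.185.
P(Preference=OptD) = 0.099 + 0.096 + 0.067 + 0.079 = 0.341.
P(Preference ∈ {OptA, OptC, OptD}) = 0.342 + 0.185 + 0.341 = 0.868; P(AgeGroup=45-59, Preference ∈ {OptA, OptC, OptD}) = 0.110 + 0.063 + 0.067 = 0.240.
P(AgeGroup=45-59 | Preference ∈ {OptA, OptC, OptD}) = 0.240/0.868 = 0.2765.

0.2765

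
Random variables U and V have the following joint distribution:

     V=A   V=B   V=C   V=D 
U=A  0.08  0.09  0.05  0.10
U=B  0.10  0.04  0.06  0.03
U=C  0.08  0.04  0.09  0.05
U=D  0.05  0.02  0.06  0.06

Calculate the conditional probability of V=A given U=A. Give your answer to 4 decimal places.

0.2500

P(U=A) = 0.08 + 0.09 + 0.05 + 0.10 = 0.32.
P(V=A | U=A) = 0.08/0.32 = 0.2500.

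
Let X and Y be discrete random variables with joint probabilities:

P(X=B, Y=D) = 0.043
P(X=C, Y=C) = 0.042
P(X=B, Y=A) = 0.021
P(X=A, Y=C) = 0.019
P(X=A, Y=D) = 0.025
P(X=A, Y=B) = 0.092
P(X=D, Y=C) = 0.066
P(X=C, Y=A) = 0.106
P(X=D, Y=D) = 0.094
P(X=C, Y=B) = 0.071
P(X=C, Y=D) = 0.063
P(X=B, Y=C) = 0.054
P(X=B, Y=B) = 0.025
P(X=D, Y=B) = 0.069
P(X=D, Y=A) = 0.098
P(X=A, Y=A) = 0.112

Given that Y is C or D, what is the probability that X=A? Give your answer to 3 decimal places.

0.108

P(Y=C) = 0.019 + 0.054 + 0.042 + 0.066 = 0.181.
P(Y=D) = 0.025 + 0.043 + 0.063 + 0.094 = 0.225.
P(Y ∈ {C, D}) = 0.181 + 0.225 = 0.406; P(X=A, Y ∈ {C, D}) = 0.019 + 0.025 = 0.044.
P(X=A | Y ∈ {C, D}) = 0.044/0.406 = 0.108.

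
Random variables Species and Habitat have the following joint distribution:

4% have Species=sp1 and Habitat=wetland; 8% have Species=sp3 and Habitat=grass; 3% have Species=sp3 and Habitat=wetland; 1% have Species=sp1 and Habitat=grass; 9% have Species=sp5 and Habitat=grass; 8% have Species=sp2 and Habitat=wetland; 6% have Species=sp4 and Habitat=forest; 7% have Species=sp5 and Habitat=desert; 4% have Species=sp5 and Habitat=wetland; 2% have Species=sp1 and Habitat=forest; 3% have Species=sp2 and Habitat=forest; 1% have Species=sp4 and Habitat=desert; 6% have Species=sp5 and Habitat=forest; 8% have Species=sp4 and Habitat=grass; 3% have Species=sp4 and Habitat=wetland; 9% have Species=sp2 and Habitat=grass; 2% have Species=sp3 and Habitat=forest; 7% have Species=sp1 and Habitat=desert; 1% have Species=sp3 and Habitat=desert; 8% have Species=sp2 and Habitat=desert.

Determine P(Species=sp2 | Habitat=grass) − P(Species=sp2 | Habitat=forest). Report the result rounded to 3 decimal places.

0.099

P(Habitat=grass) = 0.01 + 0.09 + 0.08 + 0.08 + 0.09 = 0.35; P(Species=sp2 | Habitat=grass) = 0.09/0.35 = 0.2571.
P(Habitat=forest) = 0.02 + 0.03 + 0.02 + 0.06 + 0.06 = 0.19; P(Species=sp2 | Habitat=forest) = 0.03/0.19 = 0.1579.
Difference = 0.099.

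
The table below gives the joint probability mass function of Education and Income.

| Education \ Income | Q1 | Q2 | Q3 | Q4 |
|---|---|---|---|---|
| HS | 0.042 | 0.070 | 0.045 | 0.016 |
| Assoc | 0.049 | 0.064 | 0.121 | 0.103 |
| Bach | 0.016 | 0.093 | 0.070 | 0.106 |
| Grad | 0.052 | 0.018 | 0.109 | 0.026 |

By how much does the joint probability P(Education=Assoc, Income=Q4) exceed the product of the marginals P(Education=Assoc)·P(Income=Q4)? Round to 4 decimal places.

0.0184

P(Education=Assoc) = 0.049 + 0.064 + 0.121 + 0.103 = 0.337.
P(Income=Q4) = 0.016 + 0.103 + 0.106 + 0.026 = 0.251.
P(Education=Assoc, Income=Q4) − P(Education=Assoc)P(Income=Q4) = 0.103 − 0.337×0.251 = 0.0184.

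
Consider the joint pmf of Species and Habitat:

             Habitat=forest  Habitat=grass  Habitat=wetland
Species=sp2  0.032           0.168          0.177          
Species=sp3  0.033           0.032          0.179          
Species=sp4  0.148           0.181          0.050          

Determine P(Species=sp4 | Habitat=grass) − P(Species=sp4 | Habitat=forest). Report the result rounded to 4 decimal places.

P(Habitat=grass) = 0.168 + 0.032 + 0.181 = 0.381; P(Species=sp4 | Habitat=grass) = 0.181/0.381 = 0.47507.
P(Habitat=forest) = 0.032 + 0.033 + 0.148 = 0.213; P(Species=sp4 | Habitat=forest) = 0.148/0.213 = 0.69484.
Difference = -0.2198.

-0.2198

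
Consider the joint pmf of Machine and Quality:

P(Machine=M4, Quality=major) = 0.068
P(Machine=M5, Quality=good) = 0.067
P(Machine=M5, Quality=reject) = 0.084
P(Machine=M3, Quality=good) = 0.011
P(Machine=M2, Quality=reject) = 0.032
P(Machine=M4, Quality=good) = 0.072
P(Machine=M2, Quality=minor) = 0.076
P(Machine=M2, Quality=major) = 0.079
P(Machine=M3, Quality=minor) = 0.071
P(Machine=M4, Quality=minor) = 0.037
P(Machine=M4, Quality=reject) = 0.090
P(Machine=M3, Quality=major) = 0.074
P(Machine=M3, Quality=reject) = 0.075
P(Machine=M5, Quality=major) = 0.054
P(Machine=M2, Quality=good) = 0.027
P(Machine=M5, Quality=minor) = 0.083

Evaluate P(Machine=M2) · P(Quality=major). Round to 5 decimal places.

0.05885

P(Machine=M2) = 0.027 + 0.076 + 0.079 + 0.032 = 0.214.
P(Quality=major) = 0.079 + 0.074 + 0.068 + 0.054 = 0.275.
Product: 0.214 × 0.275 = 0.05885.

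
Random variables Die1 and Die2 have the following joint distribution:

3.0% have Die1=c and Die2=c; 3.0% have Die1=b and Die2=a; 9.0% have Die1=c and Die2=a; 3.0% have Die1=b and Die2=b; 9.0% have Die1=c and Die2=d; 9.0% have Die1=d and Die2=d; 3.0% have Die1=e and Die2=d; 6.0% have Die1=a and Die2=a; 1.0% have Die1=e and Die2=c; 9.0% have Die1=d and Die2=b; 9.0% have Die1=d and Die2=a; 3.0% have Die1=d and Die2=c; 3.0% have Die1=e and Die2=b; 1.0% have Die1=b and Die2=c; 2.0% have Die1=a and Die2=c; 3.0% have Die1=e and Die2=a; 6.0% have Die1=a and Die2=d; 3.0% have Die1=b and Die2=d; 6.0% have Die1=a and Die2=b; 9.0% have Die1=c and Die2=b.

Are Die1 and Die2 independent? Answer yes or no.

yes

Every cell satisfies P(Die1,Die2) = P(Die1)·P(Die2). For instance P(Die1=b) = 0.100, P(Die2=d) = 0.300, and 0.100×0.300 = 0.030 matches the joint entry. So Die1 and Die2 are independent.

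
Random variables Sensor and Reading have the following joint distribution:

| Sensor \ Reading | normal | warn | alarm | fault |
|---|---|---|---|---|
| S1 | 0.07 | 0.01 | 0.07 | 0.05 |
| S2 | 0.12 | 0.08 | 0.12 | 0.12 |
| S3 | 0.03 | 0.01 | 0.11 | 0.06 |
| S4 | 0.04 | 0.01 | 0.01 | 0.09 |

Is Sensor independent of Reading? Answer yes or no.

no

P(Sensor=S3) = 0.21 and P(Reading=alarm) = 0.31, so their product is 0.0651, but P(Sensor=S3, Reading=alarm) = 0.11. Since these differ, Sensor and Reading are not independent.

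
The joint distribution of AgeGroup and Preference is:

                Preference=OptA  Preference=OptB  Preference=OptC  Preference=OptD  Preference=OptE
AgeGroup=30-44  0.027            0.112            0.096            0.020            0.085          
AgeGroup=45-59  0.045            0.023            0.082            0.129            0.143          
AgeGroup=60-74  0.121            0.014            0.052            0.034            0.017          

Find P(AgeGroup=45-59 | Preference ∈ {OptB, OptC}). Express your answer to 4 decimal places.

P(Preference=OptB) = 0.112 + 0.023 + 0.014 = 0.149.
P(Preference=OptC) = 0.096 + 0.082 + 0.052 = 0.230.
P(Preference ∈ {OptB, OptC}) = 0.149 + 0.230 = 0.379; P(AgeGroup=45-59, Preference ∈ {OptB, OptC}) = 0.023 + 0.082 = 0.105.
P(AgeGroup=45-59 | Preference ∈ {OptB, OptC}) = 0.105/0.379 = 0.2770.

0.2770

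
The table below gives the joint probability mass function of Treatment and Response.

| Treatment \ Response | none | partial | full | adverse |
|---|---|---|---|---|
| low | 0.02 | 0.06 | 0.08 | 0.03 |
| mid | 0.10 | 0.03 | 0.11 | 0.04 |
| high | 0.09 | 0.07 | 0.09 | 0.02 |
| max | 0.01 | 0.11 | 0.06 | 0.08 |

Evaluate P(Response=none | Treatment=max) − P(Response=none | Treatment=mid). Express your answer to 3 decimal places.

P(Treatment=max) = 0.01 + 0.11 + 0.06 + 0.08 = 0.26; P(Response=none | Treatment=max) = 0.01/0.26 = 0.0385.
P(Treatment=mid) = 0.10 + 0.03 + 0.11 + 0.04 = 0.28; P(Response=none | Treatment=mid) = 0.10/0.28 = 0.3571.
Difference = -0.319.

-0.319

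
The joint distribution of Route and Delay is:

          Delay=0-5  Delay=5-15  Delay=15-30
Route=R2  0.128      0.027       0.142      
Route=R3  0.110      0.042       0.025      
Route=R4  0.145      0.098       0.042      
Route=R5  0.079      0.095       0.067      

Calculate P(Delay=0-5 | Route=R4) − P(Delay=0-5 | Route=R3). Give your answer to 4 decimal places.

P(Route=R4) = 0.145 + 0.098 + 0.042 = 0.285; P(Delay=0-5 | Route=R4) = 0.145/0.285 = 0.50877.
P(Route=R3) = 0.110 + 0.042 + 0.025 = 0.177; P(Delay=0-5 | Route=R3) = 0.110/0.177 = 0.62147.
Difference = -0.1127.

-0.1127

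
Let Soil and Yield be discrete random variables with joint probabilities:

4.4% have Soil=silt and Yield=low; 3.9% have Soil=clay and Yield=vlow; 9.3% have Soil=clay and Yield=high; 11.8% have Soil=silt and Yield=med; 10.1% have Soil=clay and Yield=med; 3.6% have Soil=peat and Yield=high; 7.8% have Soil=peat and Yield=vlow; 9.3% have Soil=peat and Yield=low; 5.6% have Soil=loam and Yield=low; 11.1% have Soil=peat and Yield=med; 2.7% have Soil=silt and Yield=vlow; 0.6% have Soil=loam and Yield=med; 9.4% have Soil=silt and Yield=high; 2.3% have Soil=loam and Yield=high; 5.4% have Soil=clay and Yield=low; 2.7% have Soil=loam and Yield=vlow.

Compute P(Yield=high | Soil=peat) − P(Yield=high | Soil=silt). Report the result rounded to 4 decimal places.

-0.2189

P(Soil=peat) = 0.078 + 0.093 + 0.111 + 0.036 = 0.318; P(Yield=high | Soil=peat) = 0.036/0.318 = 0.11321.
P(Soil=silt) = 0.027 + 0.044 + 0.118 + 0.094 = 0.283; P(Yield=high | Soil=silt) = 0.094/0.283 = 0.33216.
Difference = -0.2189.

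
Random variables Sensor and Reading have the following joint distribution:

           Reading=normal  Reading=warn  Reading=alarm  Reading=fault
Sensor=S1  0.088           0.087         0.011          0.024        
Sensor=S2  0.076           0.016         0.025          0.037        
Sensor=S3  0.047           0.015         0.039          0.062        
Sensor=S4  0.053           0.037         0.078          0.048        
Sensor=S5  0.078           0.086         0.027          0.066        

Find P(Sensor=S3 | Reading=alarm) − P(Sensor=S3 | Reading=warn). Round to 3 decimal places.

0.154

P(Reading=alarm) = 0.011 + 0.025 + 0.039 + 0.078 + 0.027 = 0.180; P(Sensor=S3 | Reading=alarm) = 0.039/0.180 = 0.2167.
P(Reading=warn) = 0.087 + 0.016 + 0.015 + 0.037 + 0.086 = 0.241; P(Sensor=S3 | Reading=warn) = 0.015/0.241 = 0.0622.
Difference = 0.154.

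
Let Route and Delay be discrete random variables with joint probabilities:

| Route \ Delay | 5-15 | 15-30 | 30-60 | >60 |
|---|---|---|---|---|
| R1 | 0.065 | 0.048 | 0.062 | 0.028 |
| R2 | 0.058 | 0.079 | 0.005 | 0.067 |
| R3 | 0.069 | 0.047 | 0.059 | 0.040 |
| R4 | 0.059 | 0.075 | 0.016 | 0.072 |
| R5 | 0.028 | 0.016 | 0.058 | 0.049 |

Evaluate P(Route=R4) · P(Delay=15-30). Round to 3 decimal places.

P(Route=R4) = 0.059 + 0.075 + 0.016 + 0.072 = 0.222.
P(Delay=15-30) = 0.048 + 0.079 + 0.047 + 0.075 + 0.016 = 0.265.
Product: 0.222 × 0.265 = 0.059.

0.059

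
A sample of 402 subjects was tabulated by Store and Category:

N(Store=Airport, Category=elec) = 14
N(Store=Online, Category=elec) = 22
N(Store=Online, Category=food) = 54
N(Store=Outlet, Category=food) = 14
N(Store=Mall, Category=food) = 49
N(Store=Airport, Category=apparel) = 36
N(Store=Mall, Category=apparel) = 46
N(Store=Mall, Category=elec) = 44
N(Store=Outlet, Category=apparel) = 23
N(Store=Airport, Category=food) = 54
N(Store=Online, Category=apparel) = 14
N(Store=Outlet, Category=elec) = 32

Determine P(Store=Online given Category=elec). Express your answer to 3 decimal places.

0.196

Total with Category=elec: 44 + 14 + 32 + 22 = 112.
P(Store=Online | Category=elec) = 22/112 = 0.196.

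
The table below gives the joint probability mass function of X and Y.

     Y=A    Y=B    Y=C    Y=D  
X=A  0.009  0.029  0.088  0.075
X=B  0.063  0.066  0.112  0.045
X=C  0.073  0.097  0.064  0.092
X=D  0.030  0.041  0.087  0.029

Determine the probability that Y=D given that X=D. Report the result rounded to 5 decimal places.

0.15508

P(X=D) = 0.030 + 0.041 + 0.087 + 0.029 = 0.187.
P(Y=D | X=D) = 0.029/0.187 = 0.15508.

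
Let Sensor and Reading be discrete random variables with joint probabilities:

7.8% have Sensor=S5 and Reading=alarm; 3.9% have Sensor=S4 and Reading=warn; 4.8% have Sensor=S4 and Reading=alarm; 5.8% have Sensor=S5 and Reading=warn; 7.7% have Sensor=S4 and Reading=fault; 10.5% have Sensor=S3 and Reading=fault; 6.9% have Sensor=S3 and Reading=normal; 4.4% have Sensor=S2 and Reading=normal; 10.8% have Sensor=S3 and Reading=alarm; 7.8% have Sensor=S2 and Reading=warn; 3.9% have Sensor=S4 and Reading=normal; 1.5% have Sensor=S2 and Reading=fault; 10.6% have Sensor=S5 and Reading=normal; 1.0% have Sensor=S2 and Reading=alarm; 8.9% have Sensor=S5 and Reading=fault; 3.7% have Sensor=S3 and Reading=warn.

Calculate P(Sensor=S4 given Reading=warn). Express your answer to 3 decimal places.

P(Reading=warn) = 0.078 + 0.037 + 0.039 + 0.058 = 0.212.
P(Sensor=S4 | Reading=warn) = 0.039/0.212 = 0.184.

0.184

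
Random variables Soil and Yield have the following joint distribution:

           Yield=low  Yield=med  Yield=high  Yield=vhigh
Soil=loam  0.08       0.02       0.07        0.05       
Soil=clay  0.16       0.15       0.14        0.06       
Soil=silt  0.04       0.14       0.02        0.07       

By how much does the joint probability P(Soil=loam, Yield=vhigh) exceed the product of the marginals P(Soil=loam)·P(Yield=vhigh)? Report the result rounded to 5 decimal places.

0.01040

P(Soil=loam) = 0.08 + 0.02 + 0.07 + 0.05 = 0.22.
P(Yield=vhigh) = 0.05 + 0.06 + 0.07 = 0.18.
P(Soil=loam, Yield=vhigh) − P(Soil=loam)P(Yield=vhigh) = 0.05 − 0.22×0.18 = 0.01040.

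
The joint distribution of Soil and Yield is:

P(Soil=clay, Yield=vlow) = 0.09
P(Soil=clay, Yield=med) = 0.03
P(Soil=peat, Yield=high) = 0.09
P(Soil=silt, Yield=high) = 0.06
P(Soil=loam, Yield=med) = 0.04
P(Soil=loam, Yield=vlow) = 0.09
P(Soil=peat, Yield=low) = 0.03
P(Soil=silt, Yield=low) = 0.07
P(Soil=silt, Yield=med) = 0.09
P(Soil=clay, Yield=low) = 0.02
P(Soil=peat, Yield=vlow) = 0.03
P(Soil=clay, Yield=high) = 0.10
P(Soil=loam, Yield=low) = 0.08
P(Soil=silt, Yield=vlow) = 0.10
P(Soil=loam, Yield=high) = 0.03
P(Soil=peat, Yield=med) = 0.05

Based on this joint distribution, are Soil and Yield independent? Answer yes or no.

no

P(Soil=loam) = 0.24 and P(Yield=high) = 0.28, so their product is 0.0672, but P(Soil=loam, Yield=high) = 0.03. Since these differ, Soil and Yield are not independent.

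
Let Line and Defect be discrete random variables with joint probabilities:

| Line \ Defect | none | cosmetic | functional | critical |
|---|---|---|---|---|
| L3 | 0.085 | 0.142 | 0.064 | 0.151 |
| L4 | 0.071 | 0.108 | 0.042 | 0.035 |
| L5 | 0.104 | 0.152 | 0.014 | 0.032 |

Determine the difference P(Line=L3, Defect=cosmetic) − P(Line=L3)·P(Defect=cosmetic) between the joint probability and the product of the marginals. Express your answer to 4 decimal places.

-0.0357

P(Line=L3) = 0.085 + 0.142 + 0.064 + 0.151 = 0.442.
P(Defect=cosmetic) = 0.142 + 0.108 + 0.152 = 0.402.
P(Line=L3, Defect=cosmetic) − P(Line=L3)P(Defect=cosmetic) = 0.142 − 0.442×0.402 = -0.0357.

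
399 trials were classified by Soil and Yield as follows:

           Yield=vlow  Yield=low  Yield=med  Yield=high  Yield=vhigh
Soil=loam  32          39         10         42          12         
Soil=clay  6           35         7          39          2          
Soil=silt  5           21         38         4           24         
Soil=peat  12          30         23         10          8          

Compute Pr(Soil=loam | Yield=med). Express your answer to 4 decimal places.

Total with Yield=med: 10 + 7 + 38 + 23 = 78.
P(Soil=loam | Yield=med) = 10/78 = 0.1282.

0.1282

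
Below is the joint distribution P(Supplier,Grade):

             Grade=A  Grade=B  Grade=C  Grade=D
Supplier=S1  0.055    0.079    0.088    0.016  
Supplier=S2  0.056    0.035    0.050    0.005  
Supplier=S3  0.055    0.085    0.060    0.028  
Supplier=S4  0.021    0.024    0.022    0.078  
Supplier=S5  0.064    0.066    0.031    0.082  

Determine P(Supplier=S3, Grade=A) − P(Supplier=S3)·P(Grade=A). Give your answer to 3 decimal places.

-0.002

P(Supplier=S3) = 0.055 + 0.085 + 0.060 + 0.028 = 0.228.
P(Grade=A) = 0.055 + 0.056 + 0.055 + 0.021 + 0.064 = 0.251.
P(Supplier=S3, Grade=A) − P(Supplier=S3)P(Grade=A) = 0.055 − 0.228×0.251 = -0.002.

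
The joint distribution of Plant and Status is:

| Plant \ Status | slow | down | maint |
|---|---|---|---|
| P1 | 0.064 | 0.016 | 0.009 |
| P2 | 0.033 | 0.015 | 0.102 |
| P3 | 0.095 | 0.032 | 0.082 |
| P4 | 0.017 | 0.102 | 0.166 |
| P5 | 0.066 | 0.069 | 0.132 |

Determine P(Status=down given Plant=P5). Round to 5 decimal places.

0.25843

P(Plant=P5) = 0.066 + 0.069 + 0.132 = 0.267.
P(Status=down | Plant=P5) = 0.069/0.267 = 0.25843.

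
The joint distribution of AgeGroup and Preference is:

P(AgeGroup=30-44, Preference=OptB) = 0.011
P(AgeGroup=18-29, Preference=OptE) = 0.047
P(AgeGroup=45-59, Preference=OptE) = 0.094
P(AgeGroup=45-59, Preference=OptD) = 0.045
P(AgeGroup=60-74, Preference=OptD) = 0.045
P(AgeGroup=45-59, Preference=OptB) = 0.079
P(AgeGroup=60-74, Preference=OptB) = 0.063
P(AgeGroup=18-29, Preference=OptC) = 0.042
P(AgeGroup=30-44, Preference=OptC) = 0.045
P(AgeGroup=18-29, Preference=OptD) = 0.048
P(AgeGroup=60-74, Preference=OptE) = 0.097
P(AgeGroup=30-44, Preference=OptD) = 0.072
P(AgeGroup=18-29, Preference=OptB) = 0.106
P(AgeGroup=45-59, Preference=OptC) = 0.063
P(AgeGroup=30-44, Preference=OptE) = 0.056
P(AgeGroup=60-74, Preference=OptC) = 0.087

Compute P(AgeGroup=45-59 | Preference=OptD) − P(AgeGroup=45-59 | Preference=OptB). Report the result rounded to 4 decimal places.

-0.0907

P(Preference=OptD) = 0.048 + 0.072 + 0.045 + 0.045 = 0.210; P(AgeGroup=45-59 | Preference=OptD) = 0.045/0.210 = 0.21429.
P(Preference=OptB) = 0.106 + 0.011 + 0.079 + 0.063 = 0.259; P(AgeGroup=45-59 | Preference=OptB) = 0.079/0.259 = 0.30502.
Difference = -0.0907.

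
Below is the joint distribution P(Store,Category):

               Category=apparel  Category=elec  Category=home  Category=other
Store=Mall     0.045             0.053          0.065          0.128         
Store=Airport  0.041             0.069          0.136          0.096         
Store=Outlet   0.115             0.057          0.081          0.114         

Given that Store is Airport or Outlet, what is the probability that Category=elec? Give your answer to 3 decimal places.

P(Store=Airport) = 0.041 + 0.069 + 0.136 + 0.096 = 0.342.
P(Store=Outlet) = 0.115 + 0.057 + 0.081 + 0.114 = 0.367.
P(Store ∈ {Airport, Outlet}) = 0.342 + 0.367 = 0.709; P(Category=elec, Store ∈ {Airport, Outlet}) = 0.069 + 0.057 = 0.126.
P(Category=elec | Store ∈ {Airport, Outlet}) = 0.126/0.709 = 0.178.

0.178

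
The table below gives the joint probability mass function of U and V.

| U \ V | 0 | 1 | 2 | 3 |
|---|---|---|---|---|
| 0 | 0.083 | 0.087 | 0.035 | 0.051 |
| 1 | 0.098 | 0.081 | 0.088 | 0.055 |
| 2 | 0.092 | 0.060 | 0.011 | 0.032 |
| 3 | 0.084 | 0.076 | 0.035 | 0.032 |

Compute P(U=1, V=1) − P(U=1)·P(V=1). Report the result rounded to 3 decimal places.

P(U=1) = 0.098 + 0.081 + 0.088 + 0.055 = 0.322.
P(V=1) = 0.087 + 0.081 + 0.060 + 0.076 = 0.304.
P(U=1, V=1) − P(U=1)P(V=1) = 0.081 − 0.322×0.304 = -0.017.

-0.017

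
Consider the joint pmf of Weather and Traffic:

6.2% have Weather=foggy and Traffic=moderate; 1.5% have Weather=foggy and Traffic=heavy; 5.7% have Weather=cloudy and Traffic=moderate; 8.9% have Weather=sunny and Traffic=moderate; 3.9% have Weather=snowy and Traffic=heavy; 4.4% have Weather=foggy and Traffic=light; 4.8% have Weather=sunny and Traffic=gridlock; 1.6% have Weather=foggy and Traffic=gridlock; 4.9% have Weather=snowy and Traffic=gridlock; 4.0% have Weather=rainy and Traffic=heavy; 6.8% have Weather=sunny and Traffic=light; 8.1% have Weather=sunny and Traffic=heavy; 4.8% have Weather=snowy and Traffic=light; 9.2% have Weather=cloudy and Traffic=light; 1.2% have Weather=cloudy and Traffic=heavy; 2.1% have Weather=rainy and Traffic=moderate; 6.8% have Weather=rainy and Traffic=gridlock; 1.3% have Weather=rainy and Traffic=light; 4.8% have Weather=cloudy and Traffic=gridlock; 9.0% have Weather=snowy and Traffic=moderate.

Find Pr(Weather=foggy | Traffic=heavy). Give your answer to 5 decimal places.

P(Traffic=heavy) = 0.081 + 0.012 + 0.040 + 0.039 + 0.015 = 0.187.
P(Weather=foggy | Traffic=heavy) = 0.015/0.187 = 0.08021.

0.08021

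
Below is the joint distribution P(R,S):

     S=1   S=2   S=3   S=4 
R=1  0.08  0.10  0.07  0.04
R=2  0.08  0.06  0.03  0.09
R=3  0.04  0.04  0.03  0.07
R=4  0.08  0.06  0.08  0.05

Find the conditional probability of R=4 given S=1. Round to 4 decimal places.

P(S=1) = 0.08 + 0.08 + 0.04 + 0.08 = 0.28.
P(R=4 | S=1) = 0.08/0.28 = 0.2857.

0.2857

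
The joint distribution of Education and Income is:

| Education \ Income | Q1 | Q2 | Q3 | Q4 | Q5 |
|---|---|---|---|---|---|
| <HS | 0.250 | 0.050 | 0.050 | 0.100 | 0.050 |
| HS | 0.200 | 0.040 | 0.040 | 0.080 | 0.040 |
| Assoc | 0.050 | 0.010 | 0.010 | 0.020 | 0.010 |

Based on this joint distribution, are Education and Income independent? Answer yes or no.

Every cell satisfies P(Education,Income) = P(Education)·P(Income). For instance P(Education=HS) = 0.400, P(Income=Q4) = 0.200, and 0.400×0.200 = 0.080 matches the joint entry. So Education and Income are independent.

yes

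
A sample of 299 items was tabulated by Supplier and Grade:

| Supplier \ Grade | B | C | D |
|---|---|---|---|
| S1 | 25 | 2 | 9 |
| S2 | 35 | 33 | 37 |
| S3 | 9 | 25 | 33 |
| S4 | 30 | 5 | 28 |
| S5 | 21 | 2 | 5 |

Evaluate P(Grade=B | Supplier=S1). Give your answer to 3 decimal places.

Total with Supplier=S1: 25 + 2 + 9 = 36.
P(Grade=B | Supplier=S1) = 25/36 = 0.694.

0.694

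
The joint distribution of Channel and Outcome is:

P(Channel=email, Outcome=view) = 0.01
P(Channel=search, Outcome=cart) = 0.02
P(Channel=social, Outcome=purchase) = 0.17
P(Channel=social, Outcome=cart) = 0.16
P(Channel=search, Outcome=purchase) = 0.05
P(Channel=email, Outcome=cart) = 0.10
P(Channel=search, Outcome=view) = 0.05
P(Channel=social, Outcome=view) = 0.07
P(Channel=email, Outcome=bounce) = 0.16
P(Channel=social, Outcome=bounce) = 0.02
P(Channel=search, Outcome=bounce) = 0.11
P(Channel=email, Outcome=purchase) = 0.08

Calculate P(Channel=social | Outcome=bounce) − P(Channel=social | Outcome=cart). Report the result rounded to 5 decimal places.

P(Outcome=bounce) = 0.16 + 0.11 + 0.02 = 0.29; P(Channel=social | Outcome=bounce) = 0.02/0.29 = 0.068966.
P(Outcome=cart) = 0.10 + 0.02 + 0.16 = 0.28; P(Channel=social | Outcome=cart) = 0.16/0.28 = 0.571429.
Difference = -0.50246.

-0.50246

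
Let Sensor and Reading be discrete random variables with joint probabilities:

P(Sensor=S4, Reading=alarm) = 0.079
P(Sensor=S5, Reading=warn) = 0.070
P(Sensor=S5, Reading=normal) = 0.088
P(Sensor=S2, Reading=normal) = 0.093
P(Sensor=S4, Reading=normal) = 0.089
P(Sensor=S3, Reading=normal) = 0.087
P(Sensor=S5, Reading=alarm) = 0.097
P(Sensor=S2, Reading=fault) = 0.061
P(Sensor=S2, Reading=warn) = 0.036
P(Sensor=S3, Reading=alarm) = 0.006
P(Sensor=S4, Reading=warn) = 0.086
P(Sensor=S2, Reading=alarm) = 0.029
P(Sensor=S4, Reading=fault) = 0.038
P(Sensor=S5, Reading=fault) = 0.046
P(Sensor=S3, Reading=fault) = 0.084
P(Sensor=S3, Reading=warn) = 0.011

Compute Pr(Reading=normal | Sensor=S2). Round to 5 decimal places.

P(Sensor=S2) = 0.093 + 0.036 + 0.029 + 0.061 = 0.219.
P(Reading=normal | Sensor=S2) = 0.093/0.219 = 0.42466.

0.42466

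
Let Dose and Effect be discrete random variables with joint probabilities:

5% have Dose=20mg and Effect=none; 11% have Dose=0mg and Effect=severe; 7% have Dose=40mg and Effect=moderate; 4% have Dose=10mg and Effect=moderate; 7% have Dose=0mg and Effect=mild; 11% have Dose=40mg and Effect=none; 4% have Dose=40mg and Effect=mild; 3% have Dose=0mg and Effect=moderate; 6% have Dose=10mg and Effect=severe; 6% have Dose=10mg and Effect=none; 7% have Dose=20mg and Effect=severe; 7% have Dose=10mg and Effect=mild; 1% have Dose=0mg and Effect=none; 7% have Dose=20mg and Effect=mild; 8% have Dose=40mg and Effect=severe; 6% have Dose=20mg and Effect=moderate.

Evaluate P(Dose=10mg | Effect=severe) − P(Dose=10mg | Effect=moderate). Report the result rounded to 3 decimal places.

-0.013

P(Effect=severe) = 0.11 + 0.06 + 0.07 + 0.08 = 0.32; P(Dose=10mg | Effect=severe) = 0.06/0.32 = 0.1875.
P(Effect=moderate) = 0.03 + 0.04 + 0.06 + 0.07 = 0.20; P(Dose=10mg | Effect=moderate) = 0.04/0.20 = 0.2000.
Difference = -0.013.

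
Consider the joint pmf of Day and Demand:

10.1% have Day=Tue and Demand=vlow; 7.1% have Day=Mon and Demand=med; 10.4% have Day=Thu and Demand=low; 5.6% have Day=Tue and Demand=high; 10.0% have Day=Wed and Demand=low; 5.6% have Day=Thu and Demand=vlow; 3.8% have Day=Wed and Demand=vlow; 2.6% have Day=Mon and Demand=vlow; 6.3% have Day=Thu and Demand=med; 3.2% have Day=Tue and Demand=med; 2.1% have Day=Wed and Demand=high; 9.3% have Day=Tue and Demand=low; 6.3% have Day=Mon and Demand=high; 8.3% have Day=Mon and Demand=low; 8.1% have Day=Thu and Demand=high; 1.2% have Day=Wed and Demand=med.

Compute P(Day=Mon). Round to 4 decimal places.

0.2430

P(Day=Mon) = 0.026 + 0.083 + 0.071 + 0.063 = 0.243.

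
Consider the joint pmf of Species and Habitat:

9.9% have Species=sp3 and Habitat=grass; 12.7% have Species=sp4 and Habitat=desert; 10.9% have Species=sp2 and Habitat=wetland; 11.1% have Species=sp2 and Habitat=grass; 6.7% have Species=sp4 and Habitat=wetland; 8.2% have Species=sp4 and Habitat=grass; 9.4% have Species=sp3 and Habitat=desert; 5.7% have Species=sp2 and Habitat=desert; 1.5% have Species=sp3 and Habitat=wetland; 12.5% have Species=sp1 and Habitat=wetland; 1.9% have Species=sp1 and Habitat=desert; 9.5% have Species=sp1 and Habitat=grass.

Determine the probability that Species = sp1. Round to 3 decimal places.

P(Species=sp1) = 0.095 + 0.125 + 0.019 = 0.239.

0.239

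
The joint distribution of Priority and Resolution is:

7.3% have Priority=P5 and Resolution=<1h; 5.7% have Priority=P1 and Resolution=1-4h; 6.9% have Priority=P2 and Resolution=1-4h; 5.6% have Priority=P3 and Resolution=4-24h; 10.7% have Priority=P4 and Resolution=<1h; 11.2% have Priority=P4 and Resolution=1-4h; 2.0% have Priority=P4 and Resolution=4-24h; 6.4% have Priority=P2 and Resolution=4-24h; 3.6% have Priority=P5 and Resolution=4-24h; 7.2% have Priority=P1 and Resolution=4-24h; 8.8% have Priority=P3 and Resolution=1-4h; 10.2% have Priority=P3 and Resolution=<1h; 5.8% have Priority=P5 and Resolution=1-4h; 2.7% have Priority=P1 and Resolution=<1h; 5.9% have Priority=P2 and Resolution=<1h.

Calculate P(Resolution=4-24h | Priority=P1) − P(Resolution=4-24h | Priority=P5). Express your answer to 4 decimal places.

0.2460

P(Priority=P1) = 0.027 + 0.057 + 0.072 = 0.156; P(Resolution=4-24h | Priority=P1) = 0.072/0.156 = 0.46154.
P(Priority=P5) = 0.073 + 0.058 + 0.036 = 0.167; P(Resolution=4-24h | Priority=P5) = 0.036/0.167 = 0.21557.
Difference = 0.2460.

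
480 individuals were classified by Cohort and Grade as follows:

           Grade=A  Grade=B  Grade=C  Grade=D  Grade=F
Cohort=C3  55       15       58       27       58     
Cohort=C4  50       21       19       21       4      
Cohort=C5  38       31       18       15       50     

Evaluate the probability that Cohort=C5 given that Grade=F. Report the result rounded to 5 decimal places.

Total with Grade=F: 58 + 4 + 50 = 112.
P(Cohort=C5 | Grade=F) = 50/112 = 0.44643.

0.44643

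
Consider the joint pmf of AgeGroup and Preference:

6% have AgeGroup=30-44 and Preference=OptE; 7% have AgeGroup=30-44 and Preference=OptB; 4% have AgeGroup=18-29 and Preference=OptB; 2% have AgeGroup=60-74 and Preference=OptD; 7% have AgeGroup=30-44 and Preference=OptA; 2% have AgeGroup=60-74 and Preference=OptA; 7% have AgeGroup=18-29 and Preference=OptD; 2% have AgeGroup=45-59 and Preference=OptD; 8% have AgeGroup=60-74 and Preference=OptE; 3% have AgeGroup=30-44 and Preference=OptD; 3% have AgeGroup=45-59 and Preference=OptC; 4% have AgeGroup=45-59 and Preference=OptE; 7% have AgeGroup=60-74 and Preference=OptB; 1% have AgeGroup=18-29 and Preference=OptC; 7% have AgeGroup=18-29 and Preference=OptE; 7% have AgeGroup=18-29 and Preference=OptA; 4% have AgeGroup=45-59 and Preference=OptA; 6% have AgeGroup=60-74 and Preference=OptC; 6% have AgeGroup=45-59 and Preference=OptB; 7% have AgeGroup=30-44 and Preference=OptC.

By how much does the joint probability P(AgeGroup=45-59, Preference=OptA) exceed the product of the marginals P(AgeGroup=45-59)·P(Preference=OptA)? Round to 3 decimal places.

0.002

P(AgeGroup=45-59) = 0.04 + 0.06 + 0.03 + 0.02 + 0.04 = 0.19.
P(Preference=OptA) = 0.07 + 0.07 + 0.04 + 0.02 = 0.20.
P(AgeGroup=45-59, Preference=OptA) − P(AgeGroup=45-59)P(Preference=OptA) = 0.04 − 0.19×0.20 = 0.002.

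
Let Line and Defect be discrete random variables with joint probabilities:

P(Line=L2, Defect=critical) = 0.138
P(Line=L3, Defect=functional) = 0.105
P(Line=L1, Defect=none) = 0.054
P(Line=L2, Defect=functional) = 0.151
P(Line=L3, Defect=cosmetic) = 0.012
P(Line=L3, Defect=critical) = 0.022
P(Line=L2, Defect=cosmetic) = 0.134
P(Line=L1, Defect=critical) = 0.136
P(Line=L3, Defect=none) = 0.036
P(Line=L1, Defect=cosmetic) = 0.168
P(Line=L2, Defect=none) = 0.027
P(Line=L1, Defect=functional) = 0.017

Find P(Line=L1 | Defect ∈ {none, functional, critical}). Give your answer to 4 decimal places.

0.3017

P(Defect=none) = 0.054 + 0.027 + 0.036 = 0.117.
P(Defect=functional) = 0.017 + 0.151 + 0.105 = 0.273.
P(Defect=critical) = 0.136 + 0.138 + 0.022 = 0.296.
P(Defect ∈ {none, functional, critical}) = 0.117 + 0.273 + 0.296 = 0.686; P(Line=L1, Defect ∈ {none, functional, critical}) = 0.054 + 0.017 + 0.136 = 0.207.
P(Line=L1 | Defect ∈ {none, functional, critical}) = 0.207/0.686 = 0.3017.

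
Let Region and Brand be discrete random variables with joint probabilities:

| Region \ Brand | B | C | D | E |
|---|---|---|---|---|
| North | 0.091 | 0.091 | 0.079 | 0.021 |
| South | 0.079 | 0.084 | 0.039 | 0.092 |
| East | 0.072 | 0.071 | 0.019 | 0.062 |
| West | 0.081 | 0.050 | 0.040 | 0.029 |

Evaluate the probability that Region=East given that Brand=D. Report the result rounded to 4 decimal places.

P(Brand=D) = 0.079 + 0.039 + 0.019 + 0.040 = 0.177.
P(Region=East | Brand=D) = 0.019/0.177 = 0.1073.

0.1073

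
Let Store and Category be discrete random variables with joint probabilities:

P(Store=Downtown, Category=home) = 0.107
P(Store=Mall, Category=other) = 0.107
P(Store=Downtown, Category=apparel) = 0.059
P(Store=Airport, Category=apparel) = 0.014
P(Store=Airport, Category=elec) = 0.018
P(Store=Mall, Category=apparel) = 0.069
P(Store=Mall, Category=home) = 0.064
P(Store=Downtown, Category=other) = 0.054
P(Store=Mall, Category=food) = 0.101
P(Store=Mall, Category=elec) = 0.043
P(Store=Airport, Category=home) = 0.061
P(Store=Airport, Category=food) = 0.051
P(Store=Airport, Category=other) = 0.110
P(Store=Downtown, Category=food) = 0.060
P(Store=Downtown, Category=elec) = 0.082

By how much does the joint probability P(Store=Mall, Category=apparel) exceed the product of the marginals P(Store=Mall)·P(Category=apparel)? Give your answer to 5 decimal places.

P(Store=Mall) = 0.101 + 0.069 + 0.043 + 0.064 + 0.107 = 0.384.
P(Category=apparel) = 0.059 + 0.069 + 0.014 = 0.142.
P(Store=Mall, Category=apparel) − P(Store=Mall)P(Category=apparel) = 0.069 − 0.384×0.142 = 0.01447.

0.01447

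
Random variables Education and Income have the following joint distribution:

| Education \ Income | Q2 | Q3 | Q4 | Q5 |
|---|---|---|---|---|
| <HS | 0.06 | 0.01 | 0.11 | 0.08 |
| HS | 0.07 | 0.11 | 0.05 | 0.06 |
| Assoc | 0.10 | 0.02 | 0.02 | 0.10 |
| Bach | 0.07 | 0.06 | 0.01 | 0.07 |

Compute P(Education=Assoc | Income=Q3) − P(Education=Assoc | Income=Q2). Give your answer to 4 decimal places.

P(Income=Q3) = 0.01 + 0.11 + 0.02 + 0.06 = 0.20; P(Education=Assoc | Income=Q3) = 0.02/0.20 = 0.10000.
P(Income=Q2) = 0.06 + 0.07 + 0.10 + 0.07 = 0.30; P(Education=Assoc | Income=Q2) = 0.10/0.30 = 0.33333.
Difference = -0.2333.

-0.2333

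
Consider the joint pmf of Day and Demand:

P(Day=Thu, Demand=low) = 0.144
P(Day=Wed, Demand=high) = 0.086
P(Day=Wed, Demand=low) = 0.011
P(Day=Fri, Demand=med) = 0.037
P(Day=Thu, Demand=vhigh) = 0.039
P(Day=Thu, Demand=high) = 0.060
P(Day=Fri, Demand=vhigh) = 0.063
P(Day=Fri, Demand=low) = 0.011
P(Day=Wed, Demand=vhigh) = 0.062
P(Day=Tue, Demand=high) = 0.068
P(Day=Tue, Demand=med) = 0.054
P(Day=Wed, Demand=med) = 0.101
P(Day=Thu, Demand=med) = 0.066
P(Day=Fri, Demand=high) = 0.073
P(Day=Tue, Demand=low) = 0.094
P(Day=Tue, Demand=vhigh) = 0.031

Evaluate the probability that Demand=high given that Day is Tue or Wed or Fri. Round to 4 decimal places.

P(Day=Tue) = 0.094 + 0.054 + 0.068 + 0.031 = 0.247.
P(Day=Wed) = 0.011 + 0.101 + 0.086 + 0.062 = 0.260.
P(Day=Fri) = 0.011 + 0.037 + 0.073 + 0.063 = 0.184.
P(Day ∈ {Tue, Wed, Fri}) = 0.247 + 0.260 + 0.184 = 0.691; P(Demand=high, Day ∈ {Tue, Wed, Fri}) = 0.068 + 0.086 + 0.073 = 0.227.
P(Demand=high | Day ∈ {Tue, Wed, Fri}) = 0.227/0.691 = 0.3285.

0.3285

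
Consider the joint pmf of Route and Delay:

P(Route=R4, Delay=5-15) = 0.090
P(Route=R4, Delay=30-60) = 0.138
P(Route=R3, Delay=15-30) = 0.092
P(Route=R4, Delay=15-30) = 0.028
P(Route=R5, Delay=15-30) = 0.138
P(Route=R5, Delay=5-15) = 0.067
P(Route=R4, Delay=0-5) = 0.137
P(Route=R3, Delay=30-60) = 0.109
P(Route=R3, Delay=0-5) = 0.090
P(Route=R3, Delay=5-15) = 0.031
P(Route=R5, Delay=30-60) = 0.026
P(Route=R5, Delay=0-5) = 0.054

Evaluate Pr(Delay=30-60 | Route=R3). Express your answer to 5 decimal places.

0.33851

P(Route=R3) = 0.090 + 0.031 + 0.092 + 0.109 = 0.322.
P(Delay=30-60 | Route=R3) = 0.109/0.322 = 0.33851.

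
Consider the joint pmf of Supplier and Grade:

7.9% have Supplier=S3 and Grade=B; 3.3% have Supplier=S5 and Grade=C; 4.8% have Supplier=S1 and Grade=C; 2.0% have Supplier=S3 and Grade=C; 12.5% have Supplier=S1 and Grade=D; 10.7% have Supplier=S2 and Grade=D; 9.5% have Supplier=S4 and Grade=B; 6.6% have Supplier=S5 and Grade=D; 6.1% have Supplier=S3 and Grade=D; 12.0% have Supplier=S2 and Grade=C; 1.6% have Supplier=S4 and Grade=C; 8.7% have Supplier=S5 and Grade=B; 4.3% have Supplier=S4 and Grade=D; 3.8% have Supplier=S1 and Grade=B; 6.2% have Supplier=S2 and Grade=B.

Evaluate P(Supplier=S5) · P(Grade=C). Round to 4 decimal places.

0.0441

P(Supplier=S5) = 0.087 + 0.033 + 0.066 = 0.186.
P(Grade=C) = 0.048 + 0.120 + 0.020 + 0.016 + 0.033 = 0.237.
Product: 0.186 × 0.237 = 0.0441.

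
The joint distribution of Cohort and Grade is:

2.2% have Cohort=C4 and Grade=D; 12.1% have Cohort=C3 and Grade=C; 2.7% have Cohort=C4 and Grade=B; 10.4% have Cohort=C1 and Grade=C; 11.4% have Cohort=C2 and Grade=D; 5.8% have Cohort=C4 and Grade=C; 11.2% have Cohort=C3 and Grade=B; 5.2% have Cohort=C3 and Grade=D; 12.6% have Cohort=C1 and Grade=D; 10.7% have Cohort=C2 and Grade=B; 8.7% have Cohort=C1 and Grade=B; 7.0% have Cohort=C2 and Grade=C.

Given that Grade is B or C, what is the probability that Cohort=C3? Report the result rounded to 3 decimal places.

P(Grade=B) = 0.087 + 0.107 + 0.112 + 0.027 = 0.333.
P(Grade=C) = 0.104 + 0.070 + 0.121 + 0.058 = 0.353.
P(Grade ∈ {B, C}) = 0.333 + 0.353 = 0.686; P(Cohort=C3, Grade ∈ {B, C}) = 0.112 + 0.121 = 0.233.
P(Cohort=C3 | Grade ∈ {B, C}) = 0.233/0.686 = 0.340.

0.340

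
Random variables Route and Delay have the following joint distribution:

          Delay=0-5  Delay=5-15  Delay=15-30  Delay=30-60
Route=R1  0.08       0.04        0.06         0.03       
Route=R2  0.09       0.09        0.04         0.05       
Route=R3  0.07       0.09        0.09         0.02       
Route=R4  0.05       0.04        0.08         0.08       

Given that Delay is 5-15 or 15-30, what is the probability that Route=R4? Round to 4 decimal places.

P(Delay=5-15) = 0.04 + 0.09 + 0.09 + 0.04 = 0.26.
P(Delay=15-30) = 0.06 + 0.04 + 0.09 + 0.08 = 0.27.
P(Delay ∈ {5-15, 15-30}) = 0.26 + 0.27 = 0.53; P(Route=R4, Delay ∈ {5-15, 15-30}) = 0.04 + 0.08 = 0.12.
P(Route=R4 | Delay ∈ {5-15, 15-30}) = 0.12/0.53 = 0.2264.

0.2264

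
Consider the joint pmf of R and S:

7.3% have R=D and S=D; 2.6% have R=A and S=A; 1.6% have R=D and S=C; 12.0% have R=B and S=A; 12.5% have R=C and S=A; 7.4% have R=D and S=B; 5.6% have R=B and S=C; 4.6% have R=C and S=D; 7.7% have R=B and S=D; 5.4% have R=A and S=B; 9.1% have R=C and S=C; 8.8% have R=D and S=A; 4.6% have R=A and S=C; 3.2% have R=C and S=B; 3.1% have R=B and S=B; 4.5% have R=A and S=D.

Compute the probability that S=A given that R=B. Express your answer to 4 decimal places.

P(R=B) = 0.120 + 0.031 + 0.056 + 0.077 = 0.284.
P(S=A | R=B) = 0.120/0.284 = 0.4225.

0.4225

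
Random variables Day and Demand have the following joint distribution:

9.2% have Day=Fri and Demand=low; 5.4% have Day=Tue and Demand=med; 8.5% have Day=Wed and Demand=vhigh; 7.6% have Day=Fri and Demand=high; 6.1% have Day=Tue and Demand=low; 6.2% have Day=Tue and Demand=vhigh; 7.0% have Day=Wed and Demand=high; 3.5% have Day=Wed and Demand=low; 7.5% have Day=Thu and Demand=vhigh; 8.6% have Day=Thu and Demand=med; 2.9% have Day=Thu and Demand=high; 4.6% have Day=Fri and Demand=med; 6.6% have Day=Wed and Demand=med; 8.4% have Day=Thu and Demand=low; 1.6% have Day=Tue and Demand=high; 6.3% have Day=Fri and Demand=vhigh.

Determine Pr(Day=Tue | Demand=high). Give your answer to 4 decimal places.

P(Demand=high) = 0.016 + 0.070 + 0.029 + 0.076 = 0.191.
P(Day=Tue | Demand=high) = 0.016/0.191 = 0.0838.

0.0838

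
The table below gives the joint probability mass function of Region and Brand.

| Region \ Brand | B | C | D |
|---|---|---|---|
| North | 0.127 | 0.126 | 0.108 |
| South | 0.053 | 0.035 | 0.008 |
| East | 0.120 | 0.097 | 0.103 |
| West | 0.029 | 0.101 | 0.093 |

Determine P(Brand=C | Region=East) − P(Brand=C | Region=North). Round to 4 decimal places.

-0.0459

P(Region=East) = 0.120 + 0.097 + 0.103 = 0.320; P(Brand=C | Region=East) = 0.097/0.320 = 0.30313.
P(Region=North) = 0.127 + 0.126 + 0.108 = 0.361; P(Brand=C | Region=North) = 0.126/0.361 = 0.34903.
Difference = -0.0459.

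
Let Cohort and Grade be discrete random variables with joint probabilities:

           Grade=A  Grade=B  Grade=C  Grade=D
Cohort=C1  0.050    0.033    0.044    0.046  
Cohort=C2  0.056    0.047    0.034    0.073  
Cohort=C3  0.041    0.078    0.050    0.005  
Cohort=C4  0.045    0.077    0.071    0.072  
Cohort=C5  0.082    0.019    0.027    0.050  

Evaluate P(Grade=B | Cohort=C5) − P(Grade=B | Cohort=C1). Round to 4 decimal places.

-0.0840

P(Cohort=C5) = 0.082 + 0.019 + 0.027 + 0.050 = 0.178; P(Grade=B | Cohort=C5) = 0.019/0.178 = 0.10674.
P(Cohort=C1) = 0.050 + 0.033 + 0.044 + 0.046 = 0.173; P(Grade=B | Cohort=C1) = 0.033/0.173 = 0.19075.
Difference = -0.0840.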